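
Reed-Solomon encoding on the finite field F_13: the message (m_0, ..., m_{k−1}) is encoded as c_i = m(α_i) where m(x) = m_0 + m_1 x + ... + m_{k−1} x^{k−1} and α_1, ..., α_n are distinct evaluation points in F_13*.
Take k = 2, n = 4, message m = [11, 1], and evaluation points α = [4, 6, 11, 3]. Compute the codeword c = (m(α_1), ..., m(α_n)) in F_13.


c = [2, 4, 9, 1]

Message polynomial: m(x) = 11 + 1·x (mod 13).
For each evaluation point α_i, compute m(α_i) mod 13:
  α_1 = 4: Horner steps 1 → 2, so m(4) = 2.
  α_2 = 6: Horner steps 1 → 4, so m(6) = 4.
  α_3 = 11: Horner steps 1 → 9, so m(11) = 9.
  α_4 = 3: Horner steps 1 → 1, so m(3) = 1.
Codeword c = [2, 4, 9, 1] ∈ F_13^4.


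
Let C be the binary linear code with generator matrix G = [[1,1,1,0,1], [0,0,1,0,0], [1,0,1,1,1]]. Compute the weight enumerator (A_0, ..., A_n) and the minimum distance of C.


Weight distribution: A_0 = 1, A_1 = 1, A_2 = 1, A_3 = 3, A_4 = 2. Minimum distance d = 1.

Enumerate all 2^3 = 8 messages m ∈ F_2^3.
For each, compute codeword c = mG in F_2^5, then tally its weight.
  m = 000 → c = 00000, weight = 0.
  m = 100 → c = 11101, weight = 4.
  m = 010 → c = 00100, weight = 1.
  m = 110 → c = 11001, weight = 3.
  m = 001 → c = 10111, weight = 4.
  m = 101 → c = 01010, weight = 2.
  m = 011 → c = 10011, weight = 3.
  m = 111 → c = 01110, weight = 3.
Tally weights:
  weight 0: 1 codewords.
  weight 1: 1 codewords.
  weight 2: 1 codewords.
  weight 3: 3 codewords.
  weight 4: 2 codewords.
Minimum distance d = smallest w > 0 with A_w > 0 = 1.
Sanity: Σ A_w = 8 = 2^3 = 8 ✓.


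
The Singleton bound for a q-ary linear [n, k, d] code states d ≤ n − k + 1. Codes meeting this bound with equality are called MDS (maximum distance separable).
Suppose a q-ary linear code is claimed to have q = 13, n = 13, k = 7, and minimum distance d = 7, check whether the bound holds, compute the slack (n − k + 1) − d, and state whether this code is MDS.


Singleton RHS = n − k + 1 = 7, slack = 0, bound satisfied, MDS.

Singleton bound: d ≤ n − k + 1.
Here n = 13, k = 7, so n − k + 1 = 7.
Given d = 7, check d ≤ 7: YES.
Slack = (n − k + 1) − d = 0.
The code is MDS (slack = 0).
Description: the claimed parameters are [13, 7, 7]_13; such a code would be MDS (meets Singleton bound).


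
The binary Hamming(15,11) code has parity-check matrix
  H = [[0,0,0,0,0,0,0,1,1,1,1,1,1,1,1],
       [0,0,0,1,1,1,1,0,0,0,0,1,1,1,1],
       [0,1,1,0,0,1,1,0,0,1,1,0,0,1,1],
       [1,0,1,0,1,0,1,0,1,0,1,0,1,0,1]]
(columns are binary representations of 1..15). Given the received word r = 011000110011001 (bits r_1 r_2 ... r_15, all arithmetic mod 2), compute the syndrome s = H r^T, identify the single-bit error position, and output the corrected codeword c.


s = (0, 1, 1, 0)^T, error position = 6, corrected codeword c = 011001110011001

Compute s = H r^T mod 2 one row at a time:
  s_1 = 1 + 0 + 0 + 1 + 1 + 0 + 0 + 1 = 4 ≡ 0 (mod 2).
  s_2 = 0 + 0 + 0 + 1 + 1 + 0 + 0 + 1 = 3 ≡ 1 (mod 2).
  s_3 = 1 + 1 + 0 + 1 + 0 + 1 + 0 + 1 = 5 ≡ 1 (mod 2).
  s_4 = 0 + 1 + 0 + 1 + 0 + 1 + 0 + 1 = 4 ≡ 0 (mod 2).
s = (0, 1, 1, 0)^T — this equals column 6 of H (binary 0110), so error is at position 6.
Correct: flip bit 6 of r = 011000110011001 to get c = 011001110011001.


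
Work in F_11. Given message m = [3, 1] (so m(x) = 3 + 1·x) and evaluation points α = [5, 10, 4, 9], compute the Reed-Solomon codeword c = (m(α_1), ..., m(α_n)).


c = [8, 2, 7, 1]

Message polynomial: m(x) = 3 + 1·x (mod 11).
For each evaluation point α_i, compute m(α_i) mod 11:
  α_1 = 5: Horner steps 1 → 8, so m(5) = 8.
  α_2 = 10: Horner steps 1 → 2, so m(10) = 2.
  α_3 = 4: Horner steps 1 → 7, so m(4) = 7.
  α_4 = 9: Horner steps 1 → 1, so m(9) = 1.
Codeword c = [8, 2, 7, 1] ∈ F_11^4.


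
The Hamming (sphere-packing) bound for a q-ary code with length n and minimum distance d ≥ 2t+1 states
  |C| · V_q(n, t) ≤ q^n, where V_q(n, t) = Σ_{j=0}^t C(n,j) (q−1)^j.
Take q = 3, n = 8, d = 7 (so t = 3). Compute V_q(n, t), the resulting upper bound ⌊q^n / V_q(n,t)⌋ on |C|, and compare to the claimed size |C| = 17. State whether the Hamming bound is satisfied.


V_q(n, t) = 577, q^n = 6561, Hamming bound = 11, |C| = 17 > bound (violated).

Step 1: Compute V_q(n, t) = Σ_{j=0}^3 C(n, j) (q−1)^j.
  j = 0: C(8,0)·(2)^0 = 1·1 = 1.
  j = 1: C(8,1)·(2)^1 = 8·2 = 16.
  j = 2: C(8,2)·(2)^2 = 28·4 = 112.
  j = 3: C(8,3)·(2)^3 = 56·8 = 448.
  V_q(n, t) = 1 + 16 + 112 + 448 = 577.
Step 2: q^n = 3^8 = 6561.
Step 3: Hamming bound ⌊q^n / V_q(n,t)⌋ = ⌊6561/577⌋ = 11.
Step 4: Compare |C| = 17 to 11: violated.
The claimed |C| lies above the Hamming bound, so no 3-ary code of length 8 with d ≥ 7 can have 17 codewords.


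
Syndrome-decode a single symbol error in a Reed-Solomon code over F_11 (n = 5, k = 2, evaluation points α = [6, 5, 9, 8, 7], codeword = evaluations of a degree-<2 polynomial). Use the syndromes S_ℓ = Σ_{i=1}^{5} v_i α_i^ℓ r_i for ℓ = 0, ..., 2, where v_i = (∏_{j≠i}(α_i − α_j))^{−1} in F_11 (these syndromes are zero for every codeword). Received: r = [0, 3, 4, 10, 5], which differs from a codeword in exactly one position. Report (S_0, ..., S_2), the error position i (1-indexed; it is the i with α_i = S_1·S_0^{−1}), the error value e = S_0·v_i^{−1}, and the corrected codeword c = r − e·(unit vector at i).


S = (4, 9, 1), error at position 2, error magnitude e = 8, c = [0, 6, 4, 10, 5].

Step 1: column multipliers v_i = (∏_{j≠i}(α_i − α_j))^{−1} mod 11.
  i = 1 (α = 6): (6−5)(6−9)(6−8)(6−7) = 1·(−3)·(−2)·(−1) = −6 ≡ 5, so v_1 = 5^{−1} = 9 (mod 11).
  i = 2 (α = 5): (5−6)(5−9)(5−8)(5−7) = (−1)·(−4)·(−3)·(−2) = 24 ≡ 2, so v_2 = 2^{−1} = 6 (mod 11).
  i = 3 (α = 9): (9−6)(9−5)(9−8)(9−7) = 3·4·1·2 = 24 ≡ 2, so v_3 = 2^{−1} = 6 (mod 11).
  i = 4 (α = 8): (8−6)(8−5)(8−9)(8−7) = 2·3·(−1)·1 = −6 ≡ 5, so v_4 = 5^{−1} = 9 (mod 11).
  i = 5 (α = 7): (7−6)(7−5)(7−9)(7−8) = 1·2·(−2)·(−1) = 4 ≡ 4, so v_5 = 4^{−1} = 3 (mod 11).
  v = [9, 6, 6, 9, 3].
Step 2: syndromes of r = [0, 3, 4, 10, 5] (all sums mod 11).
  S_0 = Σ v_i r_i = 9·0 + 6·3 + 6·4 + 9·10 + 3·5 = 147 ≡ 4.
  S_1 = Σ v_i α_i r_i = 9·6·0 + 6·5·3 + 6·9·4 + 9·8·10 + 3·7·5 = 1131 ≡ 9.
  α_i^2 mod 11 = [3, 3, 4, 9, 5].
  S_2 = Σ v_i α_i^2 r_i = 9·3·0 + 6·3·3 + 6·4·4 + 9·9·10 + 3·5·5 = 1035 ≡ 1.
  S = (4, 9, 1) ≠ 0, so r is not a codeword (an error is present).
Step 3: locate the error. For a single error e at position i, S_ℓ = v_i·e·α_i^ℓ, so α_err = S_1/S_0.
  S_0^{−1} = 4^{−1} = 3 (mod 11), so α_err = 9·3 = 27 ≡ 5 = α_2. Error position i = 2.
  Consistency check: S_2/S_1 = 1·5 = 5 ≡ 5 = α_err ✓ (single-error assumption holds).
Step 4: error magnitude e = S_0/v_2 = S_0·∏_{j≠2}(α_2 − α_j) = 4·2 = 8 ≡ 8 (mod 11).
Step 5: correct position 2: c_2 = r_2 − e = 3 − 8 ≡ 6 (mod 11). Hence c = [0, 6, 4, 10, 5].
  Check: interpolating c through the α_i gives m(x) = 3 + 5·x (degree < 2) with m(α_i) = c_i for every i, so c is indeed a codeword.


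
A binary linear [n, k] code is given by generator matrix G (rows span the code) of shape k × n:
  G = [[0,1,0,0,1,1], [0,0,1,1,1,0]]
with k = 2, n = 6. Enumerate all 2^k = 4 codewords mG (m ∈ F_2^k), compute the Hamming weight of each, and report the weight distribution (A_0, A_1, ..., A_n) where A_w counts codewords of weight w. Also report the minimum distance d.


Weight distribution: A_0 = 1, A_3 = 2, A_4 = 1. Minimum distance d = 3.

Enumerate all 2^2 = 4 messages m ∈ F_2^2.
For each, compute codeword c = mG in F_2^6, then tally its weight.
  m = 00 → c = 000000, weight = 0.
  m = 10 → c = 010011, weight = 3.
  m = 01 → c = 001110, weight = 3.
  m = 11 → c = 011101, weight = 4.
Tally weights:
  weight 0: 1 codewords.
  weight 3: 2 codewords.
  weight 4: 1 codewords.
Minimum distance d = smallest w > 0 with A_w > 0 = 3.
Sanity: Σ A_w = 4 = 2^2 = 4 ✓.


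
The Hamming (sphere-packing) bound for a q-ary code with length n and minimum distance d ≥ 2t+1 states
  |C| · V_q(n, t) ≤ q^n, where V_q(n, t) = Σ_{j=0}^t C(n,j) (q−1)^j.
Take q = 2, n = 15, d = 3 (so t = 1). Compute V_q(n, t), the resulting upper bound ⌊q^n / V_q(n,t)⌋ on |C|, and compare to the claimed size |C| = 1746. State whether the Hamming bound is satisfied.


V_q(n, t) = 16, q^n = 32768, Hamming bound = 2048, |C| = 1746 ≤ bound (satisfied).

Step 1: Compute V_q(n, t) = Σ_{j=0}^1 C(n, j) (q−1)^j.
  j = 0: C(15,0)·(1)^0 = 1·1 = 1.
  j = 1: C(15,1)·(1)^1 = 15·1 = 15.
  V_q(n, t) = 1 + 15 = 16.
Step 2: q^n = 2^15 = 32768.
Step 3: Hamming bound ⌊q^n / V_q(n,t)⌋ = ⌊32768/16⌋ = 2048.
Step 4: Compare |C| = 1746 to 2048: satisfied.
The claimed |C| lies below the Hamming bound.


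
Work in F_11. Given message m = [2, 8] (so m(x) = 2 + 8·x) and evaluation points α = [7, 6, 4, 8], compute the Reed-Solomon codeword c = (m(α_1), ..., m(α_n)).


c = [3, 6, 1, 0]

Message polynomial: m(x) = 2 + 8·x (mod 11).
For each evaluation point α_i, compute m(α_i) mod 11:
  α_1 = 7: Horner steps 8 → 3, so m(7) = 3.
  α_2 = 6: Horner steps 8 → 6, so m(6) = 6.
  α_3 = 4: Horner steps 8 → 1, so m(4) = 1.
  α_4 = 8: Horner steps 8 → 0, so m(8) = 0.
Codeword c = [3, 6, 1, 0] ∈ F_11^4.


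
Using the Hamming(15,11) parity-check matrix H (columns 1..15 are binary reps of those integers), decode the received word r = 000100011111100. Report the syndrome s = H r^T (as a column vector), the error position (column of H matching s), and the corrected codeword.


s = (0, 1, 0, 1)^T, error position = 5, corrected codeword c = 000110011111100

Compute s = H r^T mod 2 one row at a time:
  s_1 = 1 + 1 + 1 + 1 + 1 + 1 + 0 + 0 = 6 ≡ 0 (mod 2).
  s_2 = 1 + 0 + 0 + 0 + 1 + 1 + 0 + 0 = 3 ≡ 1 (mod 2).
  s_3 = 0 + 0 + 0 + 0 + 1 + 1 + 0 + 0 = 2 ≡ 0 (mod 2).
  s_4 = 0 + 0 + 0 + 0 + 1 + 1 + 1 + 0 = 3 ≡ 1 (mod 2).
s = (0, 1, 0, 1)^T — this equals column 5 of H (binary 0101), so error is at position 5.
Correct: flip bit 5 of r = 000100011111100 to get c = 000110011111100.


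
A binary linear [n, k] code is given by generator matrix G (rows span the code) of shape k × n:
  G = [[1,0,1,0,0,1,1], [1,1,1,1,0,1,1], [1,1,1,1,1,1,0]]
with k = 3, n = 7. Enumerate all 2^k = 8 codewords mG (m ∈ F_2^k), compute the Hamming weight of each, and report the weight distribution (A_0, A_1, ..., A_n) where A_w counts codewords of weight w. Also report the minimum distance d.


Weight distribution: A_0 = 1, A_2 = 2, A_4 = 3, A_6 = 2. Minimum distance d = 2.

Enumerate all 2^3 = 8 messages m ∈ F_2^3.
For each, compute codeword c = mG in F_2^7, then tally its weight.
  m = 000 → c = 0000000, weight = 0.
  m = 100 → c = 1010011, weight = 4.
  m = 010 → c = 1111011, weight = 6.
  m = 110 → c = 0101000, weight = 2.
  m = 001 → c = 1111110, weight = 6.
  m = 101 → c = 0101101, weight = 4.
  m = 011 → c = 0000101, weight = 2.
  m = 111 → c = 1010110, weight = 4.
Tally weights:
  weight 0: 1 codewords.
  weight 2: 2 codewords.
  weight 4: 3 codewords.
  weight 6: 2 codewords.
Minimum distance d = smallest w > 0 with A_w > 0 = 2.
Sanity: Σ A_w = 8 = 2^3 = 8 ✓.


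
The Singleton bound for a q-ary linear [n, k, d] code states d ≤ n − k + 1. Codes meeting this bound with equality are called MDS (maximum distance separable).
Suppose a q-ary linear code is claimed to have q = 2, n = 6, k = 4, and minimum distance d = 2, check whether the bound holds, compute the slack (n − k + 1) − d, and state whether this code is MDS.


Singleton RHS = n − k + 1 = 3, slack = 1, bound satisfied, not MDS.

Singleton bound: d ≤ n − k + 1.
Here n = 6, k = 4, so n − k + 1 = 3.
Given d = 2, check d ≤ 3: YES.
Slack = (n − k + 1) − d = 1.
The code is NOT MDS (slack = 1 > 0).
Description: the claimed parameters are [6, 4, 2]_2; such a code would be non-MDS.


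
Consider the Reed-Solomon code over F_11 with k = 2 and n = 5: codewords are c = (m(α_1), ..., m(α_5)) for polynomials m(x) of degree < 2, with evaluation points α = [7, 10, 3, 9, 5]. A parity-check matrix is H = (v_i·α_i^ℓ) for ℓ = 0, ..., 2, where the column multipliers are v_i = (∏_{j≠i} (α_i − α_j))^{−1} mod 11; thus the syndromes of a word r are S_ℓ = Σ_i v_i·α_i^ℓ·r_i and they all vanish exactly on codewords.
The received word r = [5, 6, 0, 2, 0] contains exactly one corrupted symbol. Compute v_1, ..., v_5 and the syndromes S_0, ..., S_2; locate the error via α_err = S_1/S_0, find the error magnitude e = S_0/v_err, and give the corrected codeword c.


S = (10, 6, 8), error at position 5, error magnitude e = 3, c = [5, 6, 0, 2, 8].

Step 1: column multipliers v_i = (∏_{j≠i}(α_i − α_j))^{−1} mod 11.
  i = 1 (α = 7): (7−10)(7−3)(7−9)(7−5) = (−3)·4·(−2)·2 = 48 ≡ 4, so v_1 = 4^{−1} = 3 (mod 11).
  i = 2 (α = 10): (10−7)(10−3)(10−9)(10−5) = 3·7·1·5 = 105 ≡ 6, so v_2 = 6^{−1} = 2 (mod 11).
  i = 3 (α = 3): (3−7)(3−10)(3−9)(3−5) = (−4)·(−7)·(−6)·(−2) = 336 ≡ 6, so v_3 = 6^{−1} = 2 (mod 11).
  i = 4 (α = 9): (9−7)(9−10)(9−3)(9−5) = 2·(−1)·6·4 = −48 ≡ 7, so v_4 = 7^{−1} = 8 (mod 11).
  i = 5 (α = 5): (5−7)(5−10)(5−3)(5−9) = (−2)·(−5)·2·(−4) = −80 ≡ 8, so v_5 = 8^{−1} = 7 (mod 11).
  v = [3, 2, 2, 8, 7].
Step 2: syndromes of r = [5, 6, 0, 2, 0] (all sums mod 11).
  S_0 = Σ v_i r_i = 3·5 + 2·6 + 2·0 + 8·2 + 7·0 = 43 ≡ 10.
  S_1 = Σ v_i α_i r_i = 3·7·5 + 2·10·6 + 2·3·0 + 8·9·2 + 7·5·0 = 369 ≡ 6.
  α_i^2 mod 11 = [5, 1, 9, 4, 3].
  S_2 = Σ v_i α_i^2 r_i = 3·5·5 + 2·1·6 + 2·9·0 + 8·4·2 + 7·3·0 = 151 ≡ 8.
  S = (10, 6, 8) ≠ 0, so r is not a codeword (an error is present).
Step 3: locate the error. For a single error e at position i, S_ℓ = v_i·e·α_i^ℓ, so α_err = S_1/S_0.
  S_0^{−1} = 10^{−1} = 10 (mod 11), so α_err = 6·10 = 60 ≡ 5 = α_5. Error position i = 5.
  Consistency check: S_2/S_1 = 8·2 = 16 ≡ 5 = α_err ✓ (single-error assumption holds).
Step 4: error magnitude e = S_0/v_5 = S_0·∏_{j≠5}(α_5 − α_j) = 10·8 = 80 ≡ 3 (mod 11).
Step 5: correct position 5: c_5 = r_5 − e = 0 − 3 ≡ 8 (mod 11). Hence c = [5, 6, 0, 2, 8].
  Check: interpolating c through the α_i gives m(x) = 10 + 4·x (degree < 2) with m(α_i) = c_i for every i, so c is indeed a codeword.


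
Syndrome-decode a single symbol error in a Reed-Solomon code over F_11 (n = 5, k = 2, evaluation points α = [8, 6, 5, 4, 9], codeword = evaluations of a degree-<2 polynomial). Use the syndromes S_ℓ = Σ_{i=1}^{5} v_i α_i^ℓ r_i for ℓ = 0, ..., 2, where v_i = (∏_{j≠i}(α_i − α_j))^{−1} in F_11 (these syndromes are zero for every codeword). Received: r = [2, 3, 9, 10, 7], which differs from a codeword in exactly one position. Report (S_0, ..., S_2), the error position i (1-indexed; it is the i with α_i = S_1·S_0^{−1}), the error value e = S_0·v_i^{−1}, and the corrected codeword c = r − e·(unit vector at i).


S = (4, 5, 9), error at position 4, error magnitude e = 6, c = [2, 3, 9, 4, 7].

Step 1: column multipliers v_i = (∏_{j≠i}(α_i − α_j))^{−1} mod 11.
  i = 1 (α = 8): (8−6)(8−5)(8−4)(8−9) = 2·3·4·(−1) = −24 ≡ 9, so v_1 = 9^{−1} = 5 (mod 11).
  i = 2 (α = 6): (6−8)(6−5)(6−4)(6−9) = (−2)·1·2·(−3) = 12 ≡ 1, so v_2 = 1^{−1} = 1 (mod 11).
  i = 3 (α = 5): (5−8)(5−6)(5−4)(5−9) = (−3)·(−1)·1·(−4) = −12 ≡ 10, so v_3 = 10^{−1} = 10 (mod 11).
  i = 4 (α = 4): (4−8)(4−6)(4−5)(4−9) = (−4)·(−2)·(−1)·(−5) = 40 ≡ 7, so v_4 = 7^{−1} = 8 (mod 11).
  i = 5 (α = 9): (9−8)(9−6)(9−5)(9−4) = 1·3·4·5 = 60 ≡ 5, so v_5 = 5^{−1} = 9 (mod 11).
  v = [5, 1, 10, 8, 9].
Step 2: syndromes of r = [2, 3, 9, 10, 7] (all sums mod 11).
  S_0 = Σ v_i r_i = 5·2 + 1·3 + 10·9 + 8·10 + 9·7 = 246 ≡ 4.
  S_1 = Σ v_i α_i r_i = 5·8·2 + 1·6·3 + 10·5·9 + 8·4·10 + 9·9·7 = 1435 ≡ 5.
  α_i^2 mod 11 = [9, 3, 3, 5, 4].
  S_2 = Σ v_i α_i^2 r_i = 5·9·2 + 1·3·3 + 10·3·9 + 8·5·10 + 9·4·7 = 1021 ≡ 9.
  S = (4, 5, 9) ≠ 0, so r is not a codeword (an error is present).
Step 3: locate the error. For a single error e at position i, S_ℓ = v_i·e·α_i^ℓ, so α_err = S_1/S_0.
  S_0^{−1} = 4^{−1} = 3 (mod 11), so α_err = 5·3 = 15 ≡ 4 = α_4. Error position i = 4.
  Consistency check: S_2/S_1 = 9·9 = 81 ≡ 4 = α_err ✓ (single-error assumption holds).
Step 4: error magnitude e = S_0/v_4 = S_0·∏_{j≠4}(α_4 − α_j) = 4·7 = 28 ≡ 6 (mod 11).
Step 5: correct position 4: c_4 = r_4 − e = 10 − 6 ≡ 4 (mod 11). Hence c = [2, 3, 9, 4, 7].
  Check: interpolating c through the α_i gives m(x) = 6 + 5·x (degree < 2) with m(α_i) = c_i for every i, so c is indeed a codeword.


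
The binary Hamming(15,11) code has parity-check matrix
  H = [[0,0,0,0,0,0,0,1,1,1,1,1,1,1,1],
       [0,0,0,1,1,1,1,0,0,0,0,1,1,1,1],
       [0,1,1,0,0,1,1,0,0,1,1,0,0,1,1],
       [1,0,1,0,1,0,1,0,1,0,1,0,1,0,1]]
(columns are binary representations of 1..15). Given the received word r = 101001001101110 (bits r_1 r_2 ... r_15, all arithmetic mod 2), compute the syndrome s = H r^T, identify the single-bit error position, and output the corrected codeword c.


s = (1, 0, 0, 0)^T, error position = 8, corrected codeword c = 101001011101110

Compute s = H r^T mod 2 one row at a time:
  s_1 = 0 + 1 + 1 + 0 + 1 + 1 + 1 + 0 = 5 ≡ 1 (mod 2).
  s_2 = 0 + 0 + 1 + 0 + 1 + 1 + 1 + 0 = 4 ≡ 0 (mod 2).
  s_3 = 0 + 1 + 1 + 0 + 1 + 0 + 1 + 0 = 4 ≡ 0 (mod 2).
  s_4 = 1 + 1 + 0 + 0 + 1 + 0 + 1 + 0 = 4 ≡ 0 (mod 2).
s = (1, 0, 0, 0)^T — this equals column 8 of H (binary 1000), so error is at position 8.
Correct: flip bit 8 of r = 101001001101110 to get c = 101001011101110.


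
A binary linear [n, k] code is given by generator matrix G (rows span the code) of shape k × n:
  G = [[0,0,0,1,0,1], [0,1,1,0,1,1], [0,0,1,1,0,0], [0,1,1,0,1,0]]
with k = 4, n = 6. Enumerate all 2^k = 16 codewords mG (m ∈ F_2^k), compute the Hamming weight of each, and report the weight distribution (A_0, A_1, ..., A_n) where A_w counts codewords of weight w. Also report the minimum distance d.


Weight distribution: A_0 = 1, A_1 = 3, A_2 = 4, A_3 = 4, A_4 = 3, A_5 = 1. Minimum distance d = 1.

Enumerate all 2^4 = 16 messages m ∈ F_2^4.
For each, compute codeword c = mG in F_2^6, then tally its weight.
  m = 0000 → c = 000000, weight = 0.
  m = 1000 → c = 000101, weight = 2.
  m = 0100 → c = 011011, weight = 4.
  m = 1100 → c = 011110, weight = 4.
  m = 0010 → c = 001100, weight = 2.
  m = 1010 → c = 001001, weight = 2.
  m = 0110 → c = 010111, weight = 4.
  m = 1110 → c = 010010, weight = 2.
  m = 0001 → c = 011010, weight = 3.
  m = 1001 → c = 011111, weight = 5.
  m = 0101 → c = 000001, weight = 1.
  m = 1101 → c = 000100, weight = 1.
  m = 0011 → c = 010110, weight = 3.
  m = 1011 → c = 010011, weight = 3.
  m = 0111 → c = 001101, weight = 3.
  m = 1111 → c = 001000, weight = 1.
Tally weights:
  weight 0: 1 codewords.
  weight 1: 3 codewords.
  weight 2: 4 codewords.
  weight 3: 4 codewords.
  weight 4: 3 codewords.
  weight 5: 1 codewords.
Minimum distance d = smallest w > 0 with A_w > 0 = 1.
Sanity: Σ A_w = 16 = 2^4 = 16 ✓.


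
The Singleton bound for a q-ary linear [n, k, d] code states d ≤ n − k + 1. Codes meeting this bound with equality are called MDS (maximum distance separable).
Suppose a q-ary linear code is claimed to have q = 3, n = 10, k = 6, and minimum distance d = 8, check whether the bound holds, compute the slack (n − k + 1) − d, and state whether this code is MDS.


Singleton RHS = n − k + 1 = 5, slack = -3, bound violated (no such code; not MDS).

Singleton bound: d ≤ n − k + 1.
Here n = 10, k = 6, so n − k + 1 = 5.
Given d = 8, check d ≤ 5: NO.
Slack = (n − k + 1) − d = -3.
The slack is negative: d = 8 exceeds n − k + 1 = 5 by 3, so the Singleton bound is violated and no linear [10, 6, 8]_3 code can exist. In particular it is not MDS (MDS requires d = n − k + 1 exactly).
Description: the claimed parameters are [10, 6, 8]_3; such a code would be impossible (violates the Singleton bound).


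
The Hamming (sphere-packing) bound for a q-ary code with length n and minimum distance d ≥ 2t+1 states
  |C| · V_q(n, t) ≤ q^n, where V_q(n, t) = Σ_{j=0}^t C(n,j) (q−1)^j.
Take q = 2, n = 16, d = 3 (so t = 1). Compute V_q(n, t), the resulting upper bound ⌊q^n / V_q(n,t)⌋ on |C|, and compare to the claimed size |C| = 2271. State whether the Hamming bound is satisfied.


V_q(n, t) = 17, q^n = 65536, Hamming bound = 3855, |C| = 2271 ≤ bound (satisfied).

Step 1: Compute V_q(n, t) = Σ_{j=0}^1 C(n, j) (q−1)^j.
  j = 0: C(16,0)·(1)^0 = 1·1 = 1.
  j = 1: C(16,1)·(1)^1 = 16·1 = 16.
  V_q(n, t) = 1 + 16 = 17.
Step 2: q^n = 2^16 = 65536.
Step 3: Hamming bound ⌊q^n / V_q(n,t)⌋ = ⌊65536/17⌋ = 3855.
Step 4: Compare |C| = 2271 to 3855: satisfied.
The claimed |C| lies below the Hamming bound.


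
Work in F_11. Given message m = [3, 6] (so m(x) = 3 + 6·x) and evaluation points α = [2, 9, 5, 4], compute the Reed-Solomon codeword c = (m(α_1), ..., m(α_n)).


c = [4, 2, 0, 5]

Message polynomial: m(x) = 3 + 6·x (mod 11).
For each evaluation point α_i, compute m(α_i) mod 11:
  α_1 = 2: Horner steps 6 → 4, so m(2) = 4.
  α_2 = 9: Horner steps 6 → 2, so m(9) = 2.
  α_3 = 5: Horner steps 6 → 0, so m(5) = 0.
  α_4 = 4: Horner steps 6 → 5, so m(4) = 5.
Codeword c = [4, 2, 0, 5] ∈ F_11^4.


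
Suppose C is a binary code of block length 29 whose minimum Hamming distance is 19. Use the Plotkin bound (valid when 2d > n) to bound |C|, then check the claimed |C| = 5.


Plotkin bound M ≤ 4; given |C| = 5 > bound (violated).

Check applicability: 2d = 38, n = 29.
2d − n = 9 > 0, so Plotkin applies.
Compute d/(2d−n) = 19/9 ≈ 2.1111.
⌊d/(2d−n)⌋ = 2.
Plotkin bound: M ≤ 2·2 = 4.
Given |C| = 5, check: VIOLATED.
This |C| is above the Plotkin bound, so no binary code with n = 29, d = 19 and 5 codewords exists.


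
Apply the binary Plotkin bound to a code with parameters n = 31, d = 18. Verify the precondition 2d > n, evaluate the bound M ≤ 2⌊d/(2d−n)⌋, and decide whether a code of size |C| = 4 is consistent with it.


Plotkin bound M ≤ 6; given |C| = 4 ≤ bound (satisfied).

Check applicability: 2d = 36, n = 31.
2d − n = 5 > 0, so Plotkin applies.
Compute d/(2d−n) = 18/5 ≈ 3.6000.
⌊d/(2d−n)⌋ = 3.
Plotkin bound: M ≤ 2·3 = 6.
Given |C| = 4, check: satisfied.
This |C| is below the Plotkin bound.


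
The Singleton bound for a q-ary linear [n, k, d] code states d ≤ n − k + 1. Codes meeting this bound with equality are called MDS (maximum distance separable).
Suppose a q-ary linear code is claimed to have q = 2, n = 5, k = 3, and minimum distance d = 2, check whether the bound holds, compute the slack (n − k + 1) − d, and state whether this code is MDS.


Singleton RHS = n − k + 1 = 3, slack = 1, bound satisfied, not MDS.

Singleton bound: d ≤ n − k + 1.
Here n = 5, k = 3, so n − k + 1 = 3.
Given d = 2, check d ≤ 3: YES.
Slack = (n − k + 1) − d = 1.
The code is NOT MDS (slack = 1 > 0).
Description: the claimed parameters are [5, 3, 2]_2; such a code would be non-MDS.


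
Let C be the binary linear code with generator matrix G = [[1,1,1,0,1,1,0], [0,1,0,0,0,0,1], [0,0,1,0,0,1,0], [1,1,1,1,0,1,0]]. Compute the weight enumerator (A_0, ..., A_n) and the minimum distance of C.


Weight distribution: A_0 = 1, A_2 = 3, A_3 = 4, A_4 = 3, A_5 = 4, A_6 = 1. Minimum distance d = 2.

Enumerate all 2^4 = 16 messages m ∈ F_2^4.
For each, compute codeword c = mG in F_2^7, then tally its weight.
  m = 0000 → c = 0000000, weight = 0.
  m = 1000 → c = 1110110, weight = 5.
  m = 0100 → c = 0100001, weight = 2.
  m = 1100 → c = 1010111, weight = 5.
  m = 0010 → c = 0010010, weight = 2.
  m = 1010 → c = 1100100, weight = 3.
  m = 0110 → c = 0110011, weight = 4.
  m = 1110 → c = 1000101, weight = 3.
  m = 0001 → c = 1111010, weight = 5.
  m = 1001 → c = 0001100, weight = 2.
  m = 0101 → c = 1011011, weight = 5.
  m = 1101 → c = 0101101, weight = 4.
  m = 0011 → c = 1101000, weight = 3.
  m = 1011 → c = 0011110, weight = 4.
  m = 0111 → c = 1001001, weight = 3.
  m = 1111 → c = 0111111, weight = 6.
Tally weights:
  weight 0: 1 codewords.
  weight 2: 3 codewords.
  weight 3: 4 codewords.
  weight 4: 3 codewords.
  weight 5: 4 codewords.
  weight 6: 1 codewords.
Minimum distance d = smallest w > 0 with A_w > 0 = 2.
Sanity: Σ A_w = 16 = 2^4 = 16 ✓.


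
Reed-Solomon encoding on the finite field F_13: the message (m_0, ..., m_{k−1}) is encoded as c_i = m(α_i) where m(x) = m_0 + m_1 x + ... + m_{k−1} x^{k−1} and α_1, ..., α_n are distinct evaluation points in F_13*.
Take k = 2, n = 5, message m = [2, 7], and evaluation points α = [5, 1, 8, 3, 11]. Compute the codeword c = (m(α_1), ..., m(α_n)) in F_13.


c = [11, 9, 6, 10, 1]

Message polynomial: m(x) = 2 + 7·x (mod 13).
For each evaluation point α_i, compute m(α_i) mod 13:
  α_1 = 5: Horner steps 7 → 11, so m(5) = 11.
  α_2 = 1: Horner steps 7 → 9, so m(1) = 9.
  α_3 = 8: Horner steps 7 → 6, so m(8) = 6.
  α_4 = 3: Horner steps 7 → 10, so m(3) = 10.
  α_5 = 11: Horner steps 7 → 1, so m(11) = 1.
Codeword c = [11, 9, 6, 10, 1] ∈ F_13^5.


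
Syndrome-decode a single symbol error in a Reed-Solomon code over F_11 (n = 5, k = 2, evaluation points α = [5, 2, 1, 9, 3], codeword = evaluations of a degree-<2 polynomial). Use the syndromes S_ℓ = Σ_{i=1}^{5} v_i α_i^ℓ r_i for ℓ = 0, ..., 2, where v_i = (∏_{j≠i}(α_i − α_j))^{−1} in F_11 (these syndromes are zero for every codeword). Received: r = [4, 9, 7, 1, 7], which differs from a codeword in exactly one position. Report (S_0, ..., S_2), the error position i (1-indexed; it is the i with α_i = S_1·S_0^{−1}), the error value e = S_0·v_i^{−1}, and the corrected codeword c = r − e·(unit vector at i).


S = (9, 5, 4), error at position 5, error magnitude e = 7, c = [4, 9, 7, 1, 0].

Step 1: column multipliers v_i = (∏_{j≠i}(α_i − α_j))^{−1} mod 11.
  i = 1 (α = 5): (5−2)(5−1)(5−9)(5−3) = 3·4·(−4)·2 = −96 ≡ 3, so v_1 = 3^{−1} = 4 (mod 11).
  i = 2 (α = 2): (2−5)(2−1)(2−9)(2−3) = (−3)·1·(−7)·(−1) = −21 ≡ 1, so v_2 = 1^{−1} = 1 (mod 11).
  i = 3 (α = 1): (1−5)(1−2)(1−9)(1−3) = (−4)·(−1)·(−8)·(−2) = 64 ≡ 9, so v_3 = 9^{−1} = 5 (mod 11).
  i = 4 (α = 9): (9−5)(9−2)(9−1)(9−3) = 4·7·8·6 = 1344 ≡ 2, so v_4 = 2^{−1} = 6 (mod 11).
  i = 5 (α = 3): (3−5)(3−2)(3−1)(3−9) = (−2)·1·2·(−6) = 24 ≡ 2, so v_5 = 2^{−1} = 6 (mod 11).
  v = [4, 1, 5, 6, 6].
Step 2: syndromes of r = [4, 9, 7, 1, 7] (all sums mod 11).
  S_0 = Σ v_i r_i = 4·4 + 1·9 + 5·7 + 6·1 + 6·7 = 108 ≡ 9.
  S_1 = Σ v_i α_i r_i = 4·5·4 + 1·2·9 + 5·1·7 + 6·9·1 + 6·3·7 = 313 ≡ 5.
  α_i^2 mod 11 = [3, 4, 1, 4, 9].
  S_2 = Σ v_i α_i^2 r_i = 4·3·4 + 1·4·9 + 5·1·7 + 6·4·1 + 6·9·7 = 521 ≡ 4.
  S = (9, 5, 4) ≠ 0, so r is not a codeword (an error is present).
Step 3: locate the error. For a single error e at position i, S_ℓ = v_i·e·α_i^ℓ, so α_err = S_1/S_0.
  S_0^{−1} = 9^{−1} = 5 (mod 11), so α_err = 5·5 = 25 ≡ 3 = α_5. Error position i = 5.
  Consistency check: S_2/S_1 = 4·9 = 36 ≡ 3 = α_err ✓ (single-error assumption holds).
Step 4: error magnitude e = S_0/v_5 = S_0·∏_{j≠5}(α_5 − α_j) = 9·2 = 18 ≡ 7 (mod 11).
Step 5: correct position 5: c_5 = r_5 − e = 7 − 7 ≡ 0 (mod 11). Hence c = [4, 9, 7, 1, 0].
  Check: interpolating c through the α_i gives m(x) = 5 + 2·x (degree < 2) with m(α_i) = c_i for every i, so c is indeed a codeword.


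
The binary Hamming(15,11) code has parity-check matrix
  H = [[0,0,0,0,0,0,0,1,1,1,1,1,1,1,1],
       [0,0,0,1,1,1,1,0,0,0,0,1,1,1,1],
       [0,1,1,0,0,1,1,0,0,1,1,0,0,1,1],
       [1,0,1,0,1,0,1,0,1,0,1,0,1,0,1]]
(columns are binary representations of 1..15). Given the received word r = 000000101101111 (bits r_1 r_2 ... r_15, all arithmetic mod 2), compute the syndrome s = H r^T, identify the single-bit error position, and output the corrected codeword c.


s = (0, 1, 0, 0)^T, error position = 4, corrected codeword c = 000100101101111

Compute s = H r^T mod 2 one row at a time:
  s_1 = 0 + 1 + 1 + 0 + 1 + 1 + 1 + 1 = 6 ≡ 0 (mod 2).
  s_2 = 0 + 0 + 0 + 1 + 1 + 1 + 1 + 1 = 5 ≡ 1 (mod 2).
  s_3 = 0 + 0 + 0 + 1 + 1 + 0 + 1 + 1 = 4 ≡ 0 (mod 2).
  s_4 = 0 + 0 + 0 + 1 + 1 + 0 + 1 + 1 = 4 ≡ 0 (mod 2).
s = (0, 1, 0, 0)^T — this equals column 4 of H (binary 0100), so error is at position 4.
Correct: flip bit 4 of r = 000000101101111 to get c = 000100101101111.


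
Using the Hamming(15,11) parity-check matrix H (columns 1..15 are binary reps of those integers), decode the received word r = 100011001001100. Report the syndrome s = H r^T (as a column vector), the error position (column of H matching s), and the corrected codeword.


s = (1, 0, 1, 0)^T, error position = 10, corrected codeword c = 100011001101100

Compute s = H r^T mod 2 one row at a time:
  s_1 = 0 + 1 + 0 + 0 + 1 + 1 + 0 + 0 = 3 ≡ 1 (mod 2).
  s_2 = 0 + 1 + 1 + 0 + 1 + 1 + 0 + 0 = 4 ≡ 0 (mod 2).
  s_3 = 0 + 0 + 1 + 0 + 0 + 0 + 0 + 0 = 1 ≡ 1 (mod 2).
  s_4 = 1 + 0 + 1 + 0 + 1 + 0 + 1 + 0 = 4 ≡ 0 (mod 2).
s = (1, 0, 1, 0)^T — this equals column 10 of H (binary 1010), so error is at position 10.
Correct: flip bit 10 of r = 100011001001100 to get c = 100011001101100.


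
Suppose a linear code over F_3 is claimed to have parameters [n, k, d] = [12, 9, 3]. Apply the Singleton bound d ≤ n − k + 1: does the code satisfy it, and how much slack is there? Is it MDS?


Singleton RHS = n − k + 1 = 4, slack = 1, bound satisfied, not MDS.

Singleton bound: d ≤ n − k + 1.
Here n = 12, k = 9, so n − k + 1 = 4.
Given d = 3, check d ≤ 4: YES.
Slack = (n − k + 1) − d = 1.
The code is NOT MDS (slack = 1 > 0).
Description: the claimed parameters are [12, 9, 3]_3; such a code would be non-MDS.


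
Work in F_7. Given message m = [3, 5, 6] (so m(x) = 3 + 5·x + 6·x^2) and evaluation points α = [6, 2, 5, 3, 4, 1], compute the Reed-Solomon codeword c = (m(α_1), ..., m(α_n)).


c = [4, 2, 3, 2, 0, 0]

Message polynomial: m(x) = 3 + 5·x + 6·x^2 (mod 7).
For each evaluation point α_i, compute m(α_i) mod 7:
  α_1 = 6: Horner steps 6 → 6 → 4, so m(6) = 4.
  α_2 = 2: Horner steps 6 → 3 → 2, so m(2) = 2.
  α_3 = 5: Horner steps 6 → 0 → 3, so m(5) = 3.
  α_4 = 3: Horner steps 6 → 2 → 2, so m(3) = 2.
  α_5 = 4: Horner steps 6 → 1 → 0, so m(4) = 0.
  α_6 = 1: Horner steps 6 → 4 → 0, so m(1) = 0.
Codeword c = [4, 2, 3, 2, 0, 0] ∈ F_7^6.


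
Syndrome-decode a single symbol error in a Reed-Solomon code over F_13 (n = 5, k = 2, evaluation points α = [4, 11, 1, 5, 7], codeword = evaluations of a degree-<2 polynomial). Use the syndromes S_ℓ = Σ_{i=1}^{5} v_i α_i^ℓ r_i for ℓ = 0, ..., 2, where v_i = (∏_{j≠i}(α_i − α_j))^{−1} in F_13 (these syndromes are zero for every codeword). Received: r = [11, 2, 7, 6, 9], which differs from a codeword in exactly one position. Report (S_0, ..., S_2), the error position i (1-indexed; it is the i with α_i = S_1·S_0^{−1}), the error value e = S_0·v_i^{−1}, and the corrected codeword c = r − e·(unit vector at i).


S = (4, 4, 4), error at position 3, error magnitude e = 7, c = [11, 2, 0, 6, 9].

Step 1: column multipliers v_i = (∏_{j≠i}(α_i − α_j))^{−1} mod 13.
  i = 1 (α = 4): (4−11)(4−1)(4−5)(4−7) = (−7)·3·(−1)·(−3) = −63 ≡ 2, so v_1 = 2^{−1} = 7 (mod 13).
  i = 2 (α = 11): (11−4)(11−1)(11−5)(11−7) = 7·10·6·4 = 1680 ≡ 3, so v_2 = 3^{−1} = 9 (mod 13).
  i = 3 (α = 1): (1−4)(1−11)(1−5)(1−7) = (−3)·(−10)·(−4)·(−6) = 720 ≡ 5, so v_3 = 5^{−1} = 8 (mod 13).
  i = 4 (α = 5): (5−4)(5−11)(5−1)(5−7) = 1·(−6)·4·(−2) = 48 ≡ 9, so v_4 = 9^{−1} = 3 (mod 13).
  i = 5 (α = 7): (7−4)(7−11)(7−1)(7−5) = 3·(−4)·6·2 = −144 ≡ 12, so v_5 = 12^{−1} = 12 (mod 13).
  v = [7, 9, 8, 3, 12].
Step 2: syndromes of r = [11, 2, 7, 6, 9] (all sums mod 13).
  S_0 = Σ v_i r_i = 7·11 + 9·2 + 8·7 + 3·6 + 12·9 = 277 ≡ 4.
  S_1 = Σ v_i α_i r_i = 7·4·11 + 9·11·2 + 8·1·7 + 3·5·6 + 12·7·9 = 1408 ≡ 4.
  α_i^2 mod 13 = [3, 4, 1, 12, 10].
  S_2 = Σ v_i α_i^2 r_i = 7·3·11 + 9·4·2 + 8·1·7 + 3·12·6 + 12·10·9 = 1655 ≡ 4.
  S = (4, 4, 4) ≠ 0, so r is not a codeword (an error is present).
Step 3: locate the error. For a single error e at position i, S_ℓ = v_i·e·α_i^ℓ, so α_err = S_1/S_0.
  S_0^{−1} = 4^{−1} = 10 (mod 13), so α_err = 4·10 = 40 ≡ 1 = α_3. Error position i = 3.
  Consistency check: S_2/S_1 = 4·10 = 40 ≡ 1 = α_err ✓ (single-error assumption holds).
Step 4: error magnitude e = S_0/v_3 = S_0·∏_{j≠3}(α_3 − α_j) = 4·5 = 20 ≡ 7 (mod 13).
Step 5: correct position 3: c_3 = r_3 − e = 7 − 7 ≡ 0 (mod 13). Hence c = [11, 2, 0, 6, 9].
  Check: interpolating c through the α_i gives m(x) = 5 + 8·x (degree < 2) with m(α_i) = c_i for every i, so c is indeed a codeword.


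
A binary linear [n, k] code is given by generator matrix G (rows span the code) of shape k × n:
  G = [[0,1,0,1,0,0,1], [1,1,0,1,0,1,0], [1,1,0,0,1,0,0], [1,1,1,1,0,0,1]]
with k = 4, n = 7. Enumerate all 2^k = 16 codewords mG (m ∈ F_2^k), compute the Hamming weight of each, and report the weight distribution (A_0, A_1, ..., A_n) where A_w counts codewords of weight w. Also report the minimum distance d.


Weight distribution: A_0 = 1, A_2 = 1, A_3 = 6, A_4 = 5, A_5 = 2, A_6 = 1. Minimum distance d = 2.

Enumerate all 2^4 = 16 messages m ∈ F_2^4.
For each, compute codeword c = mG in F_2^7, then tally its weight.
  m = 0000 → c = 0000000, weight = 0.
  m = 1000 → c = 0101001, weight = 3.
  m = 0100 → c = 1101010, weight = 4.
  m = 1100 → c = 1000011, weight = 3.
  m = 0010 → c = 1100100, weight = 3.
  m = 1010 → c = 1001101, weight = 4.
  m = 0110 → c = 0001110, weight = 3.
  m = 1110 → c = 0100111, weight = 4.
  m = 0001 → c = 1111001, weight = 5.
  m = 1001 → c = 1010000, weight = 2.
  m = 0101 → c = 0010011, weight = 3.
  m = 1101 → c = 0111010, weight = 4.
  m = 0011 → c = 0011101, weight = 4.
  m = 1011 → c = 0110100, weight = 3.
  m = 0111 → c = 1110111, weight = 6.
  m = 1111 → c = 1011110, weight = 5.
Tally weights:
  weight 0: 1 codewords.
  weight 2: 1 codewords.
  weight 3: 6 codewords.
  weight 4: 5 codewords.
  weight 5: 2 codewords.
  weight 6: 1 codewords.
Minimum distance d = smallest w > 0 with A_w > 0 = 2.
Sanity: Σ A_w = 16 = 2^4 = 16 ✓.


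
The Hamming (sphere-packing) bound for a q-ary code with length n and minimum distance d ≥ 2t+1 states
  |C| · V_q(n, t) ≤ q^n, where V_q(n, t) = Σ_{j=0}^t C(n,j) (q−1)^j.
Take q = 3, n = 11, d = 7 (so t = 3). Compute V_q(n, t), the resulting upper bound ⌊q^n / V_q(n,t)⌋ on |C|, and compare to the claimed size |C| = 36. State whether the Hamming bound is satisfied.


V_q(n, t) = 1563, q^n = 177147, Hamming bound = 113, |C| = 36 ≤ bound (satisfied).

Step 1: Compute V_q(n, t) = Σ_{j=0}^3 C(n, j) (q−1)^j.
  j = 0: C(11,0)·(2)^0 = 1·1 = 1.
  j = 1: C(11,1)·(2)^1 = 11·2 = 22.
  j = 2: C(11,2)·(2)^2 = 55·4 = 220.
  j = 3: C(11,3)·(2)^3 = 165·8 = 1320.
  V_q(n, t) = 1 + 22 + 220 + 1320 = 1563.
Step 2: q^n = 3^11 = 177147.
Step 3: Hamming bound ⌊q^n / V_q(n,t)⌋ = ⌊177147/1563⌋ = 113.
Step 4: Compare |C| = 36 to 113: satisfied.
The claimed |C| lies below the Hamming bound.


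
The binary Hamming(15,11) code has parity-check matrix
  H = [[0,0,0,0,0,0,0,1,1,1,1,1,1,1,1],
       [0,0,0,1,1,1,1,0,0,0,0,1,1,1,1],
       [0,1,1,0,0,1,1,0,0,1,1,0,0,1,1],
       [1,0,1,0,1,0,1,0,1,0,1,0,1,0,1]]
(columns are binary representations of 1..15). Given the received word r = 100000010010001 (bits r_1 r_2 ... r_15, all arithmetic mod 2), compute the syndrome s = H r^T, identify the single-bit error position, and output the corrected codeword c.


s = (1, 1, 0, 1)^T, error position = 13, corrected codeword c = 100000010010101

Compute s = H r^T mod 2 one row at a time:
  s_1 = 1 + 0 + 0 + 1 + 0 + 0 + 0 + 1 = 3 ≡ 1 (mod 2).
  s_2 = 0 + 0 + 0 + 0 + 0 + 0 + 0 + 1 = 1 ≡ 1 (mod 2).
  s_3 = 0 + 0 + 0 + 0 + 0 + 1 + 0 + 1 = 2 ≡ 0 (mod 2).
  s_4 = 1 + 0 + 0 + 0 + 0 + 1 + 0 + 1 = 3 ≡ 1 (mod 2).
s = (1, 1, 0, 1)^T — this equals column 13 of H (binary 1101), so error is at position 13.
Correct: flip bit 13 of r = 100000010010001 to get c = 100000010010101.


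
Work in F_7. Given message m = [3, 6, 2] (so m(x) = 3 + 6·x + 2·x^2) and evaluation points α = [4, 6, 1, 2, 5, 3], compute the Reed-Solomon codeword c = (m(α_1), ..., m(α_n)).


c = [3, 6, 4, 2, 6, 4]

Message polynomial: m(x) = 3 + 6·x + 2·x^2 (mod 7).
For each evaluation point α_i, compute m(α_i) mod 7:
  α_1 = 4: Horner steps 2 → 0 → 3, so m(4) = 3.
  α_2 = 6: Horner steps 2 → 4 → 6, so m(6) = 6.
  α_3 = 1: Horner steps 2 → 1 → 4, so m(1) = 4.
  α_4 = 2: Horner steps 2 → 3 → 2, so m(2) = 2.
  α_5 = 5: Horner steps 2 → 2 → 6, so m(5) = 6.
  α_6 = 3: Horner steps 2 → 5 → 4, so m(3) = 4.
Codeword c = [3, 6, 4, 2, 6, 4] ∈ F_7^6.


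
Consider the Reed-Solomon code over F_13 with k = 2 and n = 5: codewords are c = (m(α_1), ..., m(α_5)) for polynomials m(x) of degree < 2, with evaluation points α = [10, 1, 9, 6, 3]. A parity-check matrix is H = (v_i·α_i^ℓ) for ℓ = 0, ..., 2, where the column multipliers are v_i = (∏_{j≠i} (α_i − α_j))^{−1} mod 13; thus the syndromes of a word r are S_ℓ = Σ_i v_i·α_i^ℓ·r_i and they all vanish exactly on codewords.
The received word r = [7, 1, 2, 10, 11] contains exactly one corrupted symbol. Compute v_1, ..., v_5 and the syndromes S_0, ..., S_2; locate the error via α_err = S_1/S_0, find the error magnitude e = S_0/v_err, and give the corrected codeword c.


S = (8, 9, 2), error at position 4, error magnitude e = 10, c = [7, 1, 2, 0, 11].

Step 1: column multipliers v_i = (∏_{j≠i}(α_i − α_j))^{−1} mod 13.
  i = 1 (α = 10): (10−1)(10−9)(10−6)(10−3) = 9·1·4·7 = 252 ≡ 5, so v_1 = 5^{−1} = 8 (mod 13).
  i = 2 (α = 1): (1−10)(1−9)(1−6)(1−3) = (−9)·(−8)·(−5)·(−2) = 720 ≡ 5, so v_2 = 5^{−1} = 8 (mod 13).
  i = 3 (α = 9): (9−10)(9−1)(9−6)(9−3) = (−1)·8·3·6 = −144 ≡ 12, so v_3 = 12^{−1} = 12 (mod 13).
  i = 4 (α = 6): (6−10)(6−1)(6−9)(6−3) = (−4)·5·(−3)·3 = 180 ≡ 11, so v_4 = 11^{−1} = 6 (mod 13).
  i = 5 (α = 3): (3−10)(3−1)(3−9)(3−6) = (−7)·2·(−6)·(−3) = −252 ≡ 8, so v_5 = 8^{−1} = 5 (mod 13).
  v = [8, 8, 12, 6, 5].
Step 2: syndromes of r = [7, 1, 2, 10, 11] (all sums mod 13).
  S_0 = Σ v_i r_i = 8·7 + 8·1 + 12·2 + 6·10 + 5·11 = 203 ≡ 8.
  S_1 = Σ v_i α_i r_i = 8·10·7 + 8·1·1 + 12·9·2 + 6·6·10 + 5·3·11 = 1309 ≡ 9.
  α_i^2 mod 13 = [9, 1, 3, 10, 9].
  S_2 = Σ v_i α_i^2 r_i = 8·9·7 + 8·1·1 + 12·3·2 + 6·10·10 + 5·9·11 = 1679 ≡ 2.
  S = (8, 9, 2) ≠ 0, so r is not a codeword (an error is present).
Step 3: locate the error. For a single error e at position i, S_ℓ = v_i·e·α_i^ℓ, so α_err = S_1/S_0.
  S_0^{−1} = 8^{−1} = 5 (mod 13), so α_err = 9·5 = 45 ≡ 6 = α_4. Error position i = 4.
  Consistency check: S_2/S_1 = 2·3 = 6 ≡ 6 = α_err ✓ (single-error assumption holds).
Step 4: error magnitude e = S_0/v_4 = S_0·∏_{j≠4}(α_4 − α_j) = 8·11 = 88 ≡ 10 (mod 13).
Step 5: correct position 4: c_4 = r_4 − e = 10 − 10 ≡ 0 (mod 13). Hence c = [7, 1, 2, 0, 11].
  Check: interpolating c through the α_i gives m(x) = 9 + 5·x (degree < 2) with m(α_i) = c_i for every i, so c is indeed a codeword.


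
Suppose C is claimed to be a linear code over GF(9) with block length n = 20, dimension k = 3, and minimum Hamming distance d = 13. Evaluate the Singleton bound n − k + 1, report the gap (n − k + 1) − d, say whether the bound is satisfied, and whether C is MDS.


Singleton RHS = n − k + 1 = 18, slack = 5, bound satisfied, not MDS.

Singleton bound: d ≤ n − k + 1.
Here n = 20, k = 3, so n − k + 1 = 18.
Given d = 13, check d ≤ 18: YES.
Slack = (n − k + 1) − d = 5.
The code is NOT MDS (slack = 5 > 0).
Description: the claimed parameters are [20, 3, 13]_9; such a code would be non-MDS.
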